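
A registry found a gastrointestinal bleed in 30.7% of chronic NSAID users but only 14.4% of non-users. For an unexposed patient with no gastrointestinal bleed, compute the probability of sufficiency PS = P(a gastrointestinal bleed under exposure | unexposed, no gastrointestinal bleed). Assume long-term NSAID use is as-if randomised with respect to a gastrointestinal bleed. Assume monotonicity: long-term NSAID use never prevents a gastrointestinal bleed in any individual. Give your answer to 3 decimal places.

p₁ = 0.307, p₀ = 0.144.
Under exogeneity and monotonicity, PS = (p₁ − p₀) / (1 − p₀).
PS = (0.307 − 0.144) / (1 − 0.144) = 0.163 / 0.856 ≈ 0.1904

PS ≈ 0.190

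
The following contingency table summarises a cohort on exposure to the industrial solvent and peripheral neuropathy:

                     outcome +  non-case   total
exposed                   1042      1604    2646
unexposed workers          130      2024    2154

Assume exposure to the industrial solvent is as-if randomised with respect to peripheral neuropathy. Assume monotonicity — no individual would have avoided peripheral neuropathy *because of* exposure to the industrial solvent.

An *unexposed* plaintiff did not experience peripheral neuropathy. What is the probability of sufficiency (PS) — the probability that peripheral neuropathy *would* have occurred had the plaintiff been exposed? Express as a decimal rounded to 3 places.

PS ≈ 0.355

p₁ = P(outcome | exposed) = 1042/2646 = 0.3938
p₀ = P(outcome | unexposed) = 130/2154 = 0.060353
Under exogeneity and monotonicity, PS = (p₁ − p₀)/(1 − p₀).
PS = (0.3938 − 0.060353) / 0.93965 ≈ 0.3549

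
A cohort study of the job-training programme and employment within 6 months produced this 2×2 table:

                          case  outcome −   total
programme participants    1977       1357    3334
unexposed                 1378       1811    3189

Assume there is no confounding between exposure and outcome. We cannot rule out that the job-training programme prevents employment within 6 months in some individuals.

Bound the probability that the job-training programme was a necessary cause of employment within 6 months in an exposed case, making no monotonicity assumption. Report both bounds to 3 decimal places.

0.271 ≤ PN ≤ 0.958

p₁ = P(outcome | exposed) = 1977/3334 = 0.59298
p₀ = P(outcome | unexposed) = 1378/3189 = 0.43211
Under exogeneity alone the bounds on PN are max{0,(p₁−p₀)/p₁} ≤ PN ≤ min{1,(1−p₀)/p₁}.
  lower = (p₁ − p₀)/p₁ = 0.16087 / 0.59298 ≈ 0.2713
  upper = min{1, (1 − p₀)/p₁} = 0.56789 / 0.59298 ≈ 0.9577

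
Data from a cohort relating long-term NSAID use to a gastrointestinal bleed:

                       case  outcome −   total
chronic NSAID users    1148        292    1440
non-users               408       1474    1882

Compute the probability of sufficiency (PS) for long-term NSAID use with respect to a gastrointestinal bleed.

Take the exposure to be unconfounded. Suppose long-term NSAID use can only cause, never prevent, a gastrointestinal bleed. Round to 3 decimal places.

PS ≈ 0.741

p₁ = P(outcome | exposed) = 1148/1440 = 0.79722
p₀ = P(outcome | unexposed) = 408/1882 = 0.21679
Under exogeneity and monotonicity, PS = (p₁ − p₀) / (1 − p₀).
PS = (0.79722 − 0.21679) / (1 − 0.21679) = 0.58043 / 0.78321 ≈ 0.7411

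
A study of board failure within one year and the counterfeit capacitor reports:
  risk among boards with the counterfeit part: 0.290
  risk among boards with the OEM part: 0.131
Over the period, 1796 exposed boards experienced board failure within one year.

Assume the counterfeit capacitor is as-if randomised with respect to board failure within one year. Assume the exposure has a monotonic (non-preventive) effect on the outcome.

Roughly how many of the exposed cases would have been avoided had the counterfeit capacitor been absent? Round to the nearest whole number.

about 985 cases

Let p₁ = 0.29, p₀ = 0.131.
PN = (p₁ − p₀)/p₁ = (0.29 − 0.131) / 0.29 ≈ 0.54828.
Attributable cases ≈ PN × (exposed cases) = 0.54828 × 1796 ≈ 984.70.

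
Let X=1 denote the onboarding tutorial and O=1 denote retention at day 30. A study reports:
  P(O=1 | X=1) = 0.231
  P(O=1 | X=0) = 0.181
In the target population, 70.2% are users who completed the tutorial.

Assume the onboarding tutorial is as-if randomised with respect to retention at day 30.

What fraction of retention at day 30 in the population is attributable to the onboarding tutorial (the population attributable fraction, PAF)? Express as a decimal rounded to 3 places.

Let p₁ = 0.231, p₀ = 0.181.
Overall risk P(Y=1) = π·p₁ + (1−π)·p₀ = 0.702×0.231 + 0.298×0.181 = 0.2161.
Under exogeneity, PAF = [P(Y=1) − p₀] / P(Y=1).
PAF = (0.2161 − 0.181) / 0.2161 ≈ 0.1624

PAF ≈ 0.162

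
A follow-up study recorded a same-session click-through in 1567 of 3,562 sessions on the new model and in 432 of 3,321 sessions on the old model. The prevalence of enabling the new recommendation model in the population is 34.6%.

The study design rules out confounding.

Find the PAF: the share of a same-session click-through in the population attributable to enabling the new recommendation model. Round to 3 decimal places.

p₁ = P(outcome | exposed) = 1567/3562 = 0.43992
p₀ = P(outcome | unexposed) = 432/3321 = 0.13008
Overall risk P(Y=1) = π·p₁ + (1−π)·p₀ = 0.346×0.43992 + 0.654×0.13008 = 0.23729.
Under exogeneity, PAF = [P(Y=1) − p₀] / P(Y=1).
PAF = (0.23729 − 0.13008) / 0.23729 ≈ 0.4518

PAF ≈ 0.452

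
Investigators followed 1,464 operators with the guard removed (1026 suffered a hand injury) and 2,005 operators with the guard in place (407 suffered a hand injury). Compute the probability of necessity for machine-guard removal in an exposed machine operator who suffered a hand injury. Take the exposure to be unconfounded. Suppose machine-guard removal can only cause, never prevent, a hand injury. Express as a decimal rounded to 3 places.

p₁ = P(outcome | exposed) = 1026/1464 = 0.70082
p₀ = P(outcome | unexposed) = 407/2005 = 0.20299
Under exogeneity and monotonicity, PN = (p₁ − p₀) / p₁.
PN = (0.70082 − 0.20299) / 0.70082 = 0.49783 / 0.70082 ≈ 0.7103

PN ≈ 0.710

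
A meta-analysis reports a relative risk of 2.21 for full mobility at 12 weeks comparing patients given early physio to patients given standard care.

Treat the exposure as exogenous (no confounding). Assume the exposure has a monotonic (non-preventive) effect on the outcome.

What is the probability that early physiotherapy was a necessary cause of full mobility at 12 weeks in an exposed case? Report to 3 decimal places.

Under exogeneity and monotonicity, PN = (RR − 1) / RR = 1 − 1/RR.
PN = (2.21 − 1) / 2.21 = 1.21 / 2.21 ≈ 0.5475

PN ≈ 0.548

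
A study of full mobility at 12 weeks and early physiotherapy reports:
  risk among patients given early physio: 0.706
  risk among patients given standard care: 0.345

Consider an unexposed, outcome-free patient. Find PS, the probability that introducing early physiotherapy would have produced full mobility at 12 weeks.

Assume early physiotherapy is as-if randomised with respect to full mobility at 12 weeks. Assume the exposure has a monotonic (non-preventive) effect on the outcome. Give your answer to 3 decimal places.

Let p₁ = 0.706, p₀ = 0.345.
Under exogeneity and monotonicity, PS = (p₁ − p₀) / (1 − p₀).
PS = (0.706 − 0.345) / (1 − 0.345) = 0.361 / 0.655 ≈ 0.5511

PS ≈ 0.551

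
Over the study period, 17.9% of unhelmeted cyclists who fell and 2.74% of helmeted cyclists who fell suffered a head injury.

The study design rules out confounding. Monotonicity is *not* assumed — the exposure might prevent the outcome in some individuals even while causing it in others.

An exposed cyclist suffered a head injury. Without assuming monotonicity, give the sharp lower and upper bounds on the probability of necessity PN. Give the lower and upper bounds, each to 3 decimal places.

0.847 ≤ PN ≤ 1.000

p₁ = 0.179, p₀ = 0.0274.
Under exogeneity alone the bounds on PN are max{0,(p₁−p₀)/p₁} ≤ PN ≤ min{1,(1−p₀)/p₁}.
  lower = (p₁ − p₀)/p₁ = 0.1516 / 0.179 ≈ 0.8469
  upper = min{1, (1 − p₀)/p₁} = 0.9726 / 0.179 ≈ 5.4335 → capped at 1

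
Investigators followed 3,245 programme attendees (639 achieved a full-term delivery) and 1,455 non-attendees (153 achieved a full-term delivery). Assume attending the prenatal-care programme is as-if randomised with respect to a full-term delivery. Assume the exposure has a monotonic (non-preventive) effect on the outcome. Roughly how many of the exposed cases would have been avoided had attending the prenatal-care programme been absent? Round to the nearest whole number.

p₁ = P(outcome | exposed) = 639/3245 = 0.19692
p₀ = P(outcome | unexposed) = 153/1455 = 0.10515
PN = (p₁ − p₀)/p₁ = (0.19692 − 0.10515) / 0.19692 ≈ 0.46600.
Attributable cases ≈ PN × (exposed cases) = 0.46600 × 639 ≈ 297.77.

about 298 cases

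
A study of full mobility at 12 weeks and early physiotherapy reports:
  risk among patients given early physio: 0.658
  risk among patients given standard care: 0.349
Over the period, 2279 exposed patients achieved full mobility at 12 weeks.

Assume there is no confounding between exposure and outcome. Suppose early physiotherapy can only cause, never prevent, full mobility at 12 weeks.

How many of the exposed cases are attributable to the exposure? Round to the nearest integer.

Let p₁ = 0.658, p₀ = 0.349.
PN = (p₁ − p₀)/p₁ = (0.658 − 0.349) / 0.658 ≈ 0.46960.
Attributable cases ≈ PN × (exposed cases) = 0.46960 × 2279 ≈ 1070.23.

about 1070 cases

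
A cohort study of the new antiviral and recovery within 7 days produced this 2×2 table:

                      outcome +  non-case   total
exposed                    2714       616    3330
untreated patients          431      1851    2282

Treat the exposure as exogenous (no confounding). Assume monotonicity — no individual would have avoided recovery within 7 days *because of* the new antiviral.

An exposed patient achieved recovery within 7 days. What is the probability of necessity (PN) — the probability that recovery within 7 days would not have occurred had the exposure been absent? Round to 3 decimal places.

PN ≈ 0.768

p₁ = P(outcome | exposed) = 2714/3330 = 0.81502
p₀ = P(outcome | unexposed) = 431/2282 = 0.18887
Under exogeneity and monotonicity, PN = (p₁ − p₀) / p₁.
PN = (0.81502 − 0.18887) / 0.81502 = 0.62615 / 0.81502 ≈ 0.7683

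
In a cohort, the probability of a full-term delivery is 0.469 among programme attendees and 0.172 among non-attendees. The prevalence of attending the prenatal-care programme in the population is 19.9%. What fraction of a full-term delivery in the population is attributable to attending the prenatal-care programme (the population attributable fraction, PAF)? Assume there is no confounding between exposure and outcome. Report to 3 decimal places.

PAF ≈ 0.256

Let p₁ = 0.469, p₀ = 0.172.
Overall risk P(Y=1) = π·p₁ + (1−π)·p₀ = 0.199×0.469 + 0.801×0.172 = 0.2311.
Under exogeneity, PAF = [P(Y=1) − p₀] / P(Y=1).
PAF = (0.2311 − 0.172) / 0.2311 ≈ 0.2557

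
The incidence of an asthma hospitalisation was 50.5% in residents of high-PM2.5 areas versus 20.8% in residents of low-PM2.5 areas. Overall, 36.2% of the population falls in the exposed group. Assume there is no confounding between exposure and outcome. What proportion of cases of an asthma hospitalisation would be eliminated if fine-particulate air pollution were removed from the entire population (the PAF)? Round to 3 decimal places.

PAF ≈ 0.341

p₁ = 0.505, p₀ = 0.208.
Overall risk P(Y=1) = π·p₁ + (1−π)·p₀ = 0.362×0.505 + 0.638×0.208 = 0.31551.
Under exogeneity, PAF = [P(Y=1) − p₀] / P(Y=1).
PAF = (0.31551 − 0.208) / 0.31551 ≈ 0.3408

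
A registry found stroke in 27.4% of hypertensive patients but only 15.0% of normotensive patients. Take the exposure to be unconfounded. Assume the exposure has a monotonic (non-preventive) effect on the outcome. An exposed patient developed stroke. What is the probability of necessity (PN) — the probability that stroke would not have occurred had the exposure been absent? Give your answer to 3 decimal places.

p₁ = 0.274, p₀ = 0.15.
Under exogeneity and monotonicity, PN = (p₁ − p₀) / p₁.
PN = (0.274 − 0.15) / 0.274 = 0.124 / 0.274 ≈ 0.4526

PN ≈ 0.453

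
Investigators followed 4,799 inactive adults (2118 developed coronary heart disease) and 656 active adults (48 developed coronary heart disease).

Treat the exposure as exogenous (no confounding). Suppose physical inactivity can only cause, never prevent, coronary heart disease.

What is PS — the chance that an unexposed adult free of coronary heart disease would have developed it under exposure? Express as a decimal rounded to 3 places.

PS ≈ 0.397

p₁ = P(outcome | exposed) = 2118/4799 = 0.44134
p₀ = P(outcome | unexposed) = 48/656 = 0.073171
Under exogeneity and monotonicity, PS = (p₁ − p₀) / (1 − p₀).
PS = (0.44134 − 0.073171) / (1 − 0.073171) = 0.36817 / 0.92683 ≈ 0.3972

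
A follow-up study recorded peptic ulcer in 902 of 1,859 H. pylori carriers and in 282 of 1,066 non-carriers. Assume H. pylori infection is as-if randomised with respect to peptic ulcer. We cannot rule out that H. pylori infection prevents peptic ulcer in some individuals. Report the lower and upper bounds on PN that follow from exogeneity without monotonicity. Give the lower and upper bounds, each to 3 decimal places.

0.455 ≤ PN ≤ 1.000

p₁ = P(outcome | exposed) = 902/1859 = 0.48521
p₀ = P(outcome | unexposed) = 282/1066 = 0.26454
Under exogeneity alone the bounds on PN are max{0,(p₁−p₀)/p₁} ≤ PN ≤ min{1,(1−p₀)/p₁}.
  lower = (p₁ − p₀)/p₁ = 0.22067 / 0.48521 ≈ 0.4548
  upper = min{1, (1 − p₀)/p₁} = 0.73546 / 0.48521 ≈ 1.5158 → capped at 1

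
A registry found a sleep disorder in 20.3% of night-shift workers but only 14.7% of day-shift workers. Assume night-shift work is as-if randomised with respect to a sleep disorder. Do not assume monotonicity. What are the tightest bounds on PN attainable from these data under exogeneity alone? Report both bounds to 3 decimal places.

0.276 ≤ PN ≤ 1.000

p₁ = 0.203, p₀ = 0.147.
Under exogeneity alone the bounds on PN are max{0,(p₁−p₀)/p₁} ≤ PN ≤ min{1,(1−p₀)/p₁}.
  lower = (p₁ − p₀)/p₁ = 0.056 / 0.203 ≈ 0.2759
  upper = min{1, (1 − p₀)/p₁} = 0.853 / 0.203 ≈ 4.2020 → capped at 1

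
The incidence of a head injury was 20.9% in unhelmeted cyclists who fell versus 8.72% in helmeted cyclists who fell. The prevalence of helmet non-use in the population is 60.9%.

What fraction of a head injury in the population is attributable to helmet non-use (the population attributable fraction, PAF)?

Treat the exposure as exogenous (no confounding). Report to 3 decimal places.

p₁ = 0.209, p₀ = 0.0872.
Overall risk P(Y=1) = π·p₁ + (1−π)·p₀ = 0.609×0.209 + 0.391×0.0872 = 0.16138.
Under exogeneity, PAF = [P(Y=1) − p₀] / P(Y=1).
PAF = (0.16138 − 0.0872) / 0.16138 ≈ 0.4596

PAF ≈ 0.460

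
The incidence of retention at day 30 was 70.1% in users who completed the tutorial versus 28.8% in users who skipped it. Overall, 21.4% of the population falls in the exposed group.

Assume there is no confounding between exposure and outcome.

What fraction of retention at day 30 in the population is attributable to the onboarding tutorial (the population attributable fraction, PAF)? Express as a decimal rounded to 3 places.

p₁ = 0.701, p₀ = 0.288.
Overall risk P(Y=1) = π·p₁ + (1−π)·p₀ = 0.214×0.701 + 0.786×0.288 = 0.37638.
Under exogeneity, PAF = [P(Y=1) − p₀] / P(Y=1).
PAF = (0.37638 − 0.288) / 0.37638 ≈ 0.2348

PAF ≈ 0.235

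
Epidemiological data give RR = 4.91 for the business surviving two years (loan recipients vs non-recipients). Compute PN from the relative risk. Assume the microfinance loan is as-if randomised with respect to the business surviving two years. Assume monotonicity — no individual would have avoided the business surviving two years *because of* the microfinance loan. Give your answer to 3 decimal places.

Under exogeneity and monotonicity, PN = (RR − 1) / RR = 1 − 1/RR.
PN = (4.91 − 1) / 4.91 = 3.91 / 4.91 ≈ 0.7963

PN ≈ 0.796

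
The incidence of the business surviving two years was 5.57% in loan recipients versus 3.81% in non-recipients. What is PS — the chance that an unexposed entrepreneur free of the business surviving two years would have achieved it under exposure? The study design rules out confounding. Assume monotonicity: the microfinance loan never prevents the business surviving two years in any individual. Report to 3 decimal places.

p₁ = 0.0557, p₀ = 0.0381.
Under exogeneity and monotonicity, PS = (p₁ − p₀) / (1 − p₀).
PS = (0.0557 − 0.0381) / (1 − 0.0381) = 0.0176 / 0.9619 ≈ 0.0183

PS ≈ 0.018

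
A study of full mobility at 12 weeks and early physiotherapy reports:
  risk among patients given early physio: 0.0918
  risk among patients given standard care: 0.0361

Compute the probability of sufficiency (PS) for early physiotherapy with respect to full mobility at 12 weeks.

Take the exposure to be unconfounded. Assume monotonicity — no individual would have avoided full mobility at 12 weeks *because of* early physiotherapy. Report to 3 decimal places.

Let p₁ = 0.0918, p₀ = 0.0361.
Under exogeneity and monotonicity, PS = (p₁ − p₀) / (1 − p₀).
PS = (0.0918 − 0.0361) / (1 − 0.0361) = 0.0557 / 0.9639 ≈ 0.0578

PS ≈ 0.058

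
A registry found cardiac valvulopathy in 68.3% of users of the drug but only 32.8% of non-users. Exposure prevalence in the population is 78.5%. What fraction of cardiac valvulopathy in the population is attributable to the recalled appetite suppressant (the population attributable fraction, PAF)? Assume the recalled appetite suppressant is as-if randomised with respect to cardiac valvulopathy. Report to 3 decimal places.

p₁ = 0.683, p₀ = 0.328.
Overall risk P(Y=1) = π·p₁ + (1−π)·p₀ = 0.785×0.683 + 0.215×0.328 = 0.60667.
Under exogeneity, PAF = [P(Y=1) − p₀] / P(Y=1).
PAF = (0.60667 − 0.328) / 0.60667 ≈ 0.4593

PAF ≈ 0.459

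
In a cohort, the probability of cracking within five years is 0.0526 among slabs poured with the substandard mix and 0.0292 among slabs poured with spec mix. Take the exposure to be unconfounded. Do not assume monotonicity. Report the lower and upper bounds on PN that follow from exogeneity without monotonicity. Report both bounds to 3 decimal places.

0.445 ≤ PN ≤ 1.000

Let p₁ = 0.0526, p₀ = 0.0292.
Under exogeneity alone the bounds on PN are max{0,(p₁−p₀)/p₁} ≤ PN ≤ min{1,(1−p₀)/p₁}.
  lower = (p₁ − p₀)/p₁ = 0.0234 / 0.0526 ≈ 0.4449
  upper = min{1, (1 − p₀)/p₁} = 0.9708 / 0.0526 ≈ 18.4563 → capped at 1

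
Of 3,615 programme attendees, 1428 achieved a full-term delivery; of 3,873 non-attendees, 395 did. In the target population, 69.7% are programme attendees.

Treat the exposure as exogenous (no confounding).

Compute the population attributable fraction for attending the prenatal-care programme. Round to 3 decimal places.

PAF ≈ 0.667

p₁ = P(outcome | exposed) = 1428/3615 = 0.39502
p₀ = P(outcome | unexposed) = 395/3873 = 0.10199
Overall risk P(Y=1) = π·p₁ + (1−π)·p₀ = 0.697×0.39502 + 0.303×0.10199 = 0.30623.
Under exogeneity, PAF = [P(Y=1) − p₀] / P(Y=1).
PAF = (0.30623 − 0.10199) / 0.30623 ≈ 0.6670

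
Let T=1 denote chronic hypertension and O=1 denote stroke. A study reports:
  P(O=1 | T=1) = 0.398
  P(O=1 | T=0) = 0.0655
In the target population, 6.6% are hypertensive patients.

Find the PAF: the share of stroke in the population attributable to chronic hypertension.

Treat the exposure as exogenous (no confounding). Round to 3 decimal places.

Let p₁ = 0.398, p₀ = 0.0655.
Overall risk P(Y=1) = π·p₁ + (1−π)·p₀ = 0.066×0.398 + 0.934×0.0655 = 0.087445.
Under exogeneity, PAF = [P(Y=1) − p₀] / P(Y=1).
PAF = (0.087445 − 0.0655) / 0.087445 ≈ 0.2510

PAF ≈ 0.251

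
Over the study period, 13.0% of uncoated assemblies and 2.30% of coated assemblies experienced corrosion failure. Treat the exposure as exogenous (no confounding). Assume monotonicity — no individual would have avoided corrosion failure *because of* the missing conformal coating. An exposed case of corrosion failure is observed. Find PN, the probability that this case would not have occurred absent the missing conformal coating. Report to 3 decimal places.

PN ≈ 0.823

p₁ = 0.13, p₀ = 0.023.
Under exogeneity and monotonicity, PN = (p₁ − p₀) / p₁.
PN = (0.13 − 0.023) / 0.13 = 0.107 / 0.13 ≈ 0.8231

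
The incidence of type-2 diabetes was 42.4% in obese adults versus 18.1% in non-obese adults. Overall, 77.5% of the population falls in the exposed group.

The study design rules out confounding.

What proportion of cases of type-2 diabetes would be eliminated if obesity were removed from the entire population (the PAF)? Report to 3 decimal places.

p₁ = 0.424, p₀ = 0.181.
Overall risk P(Y=1) = π·p₁ + (1−π)·p₀ = 0.775×0.424 + 0.225×0.181 = 0.36933.
Under exogeneity, PAF = [P(Y=1) − p₀] / P(Y=1).
PAF = (0.36933 − 0.181) / 0.36933 ≈ 0.5099

PAF ≈ 0.510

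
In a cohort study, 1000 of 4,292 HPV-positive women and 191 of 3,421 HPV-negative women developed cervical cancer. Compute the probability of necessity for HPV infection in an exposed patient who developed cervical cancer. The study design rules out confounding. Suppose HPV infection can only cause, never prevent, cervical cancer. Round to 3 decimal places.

PN ≈ 0.760

p₁ = P(outcome | exposed) = 1000/4292 = 0.23299
p₀ = P(outcome | unexposed) = 191/3421 = 0.055832
Under exogeneity and monotonicity, PN = (p₁ − p₀) / p₁.
PN = (0.23299 − 0.055832) / 0.23299 = 0.17716 / 0.23299 ≈ 0.7604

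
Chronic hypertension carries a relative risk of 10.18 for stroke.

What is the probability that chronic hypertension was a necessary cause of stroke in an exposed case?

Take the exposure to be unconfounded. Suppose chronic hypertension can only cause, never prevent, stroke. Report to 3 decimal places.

PN ≈ 0.902

Under exogeneity and monotonicity, PN = (RR − 1) / RR = 1 − 1/RR.
PN = (10.18 − 1) / 10.18 = 9.18 / 10.18 ≈ 0.9018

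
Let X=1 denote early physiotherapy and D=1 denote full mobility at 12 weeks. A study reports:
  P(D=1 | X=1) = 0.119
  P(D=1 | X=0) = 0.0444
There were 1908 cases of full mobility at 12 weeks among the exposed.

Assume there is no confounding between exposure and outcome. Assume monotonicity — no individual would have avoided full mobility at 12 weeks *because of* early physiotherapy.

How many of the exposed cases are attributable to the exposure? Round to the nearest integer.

about 1196 cases

Let p₁ = 0.119, p₀ = 0.0444.
PN = (p₁ − p₀)/p₁ = (0.119 − 0.0444) / 0.119 ≈ 0.62689.
Attributable cases ≈ PN × (exposed cases) = 0.62689 × 1908 ≈ 1196.11.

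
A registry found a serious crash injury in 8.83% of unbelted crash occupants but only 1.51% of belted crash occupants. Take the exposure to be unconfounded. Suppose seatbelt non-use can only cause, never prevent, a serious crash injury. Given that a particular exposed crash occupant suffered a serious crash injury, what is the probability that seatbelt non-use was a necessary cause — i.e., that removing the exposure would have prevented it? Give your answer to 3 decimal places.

PN ≈ 0.829

p₁ = 0.0883, p₀ = 0.0151.
Under exogeneity and monotonicity, PN = (p₁ − p₀) / p₁.
PN = (0.0883 − 0.0151) / 0.0883 = 0.0732 / 0.0883 ≈ 0.8290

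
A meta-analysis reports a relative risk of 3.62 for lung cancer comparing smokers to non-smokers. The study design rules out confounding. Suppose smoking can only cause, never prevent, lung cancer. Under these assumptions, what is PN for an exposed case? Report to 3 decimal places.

PN ≈ 0.724

Under exogeneity and monotonicity, PN = (RR − 1) / RR = 1 − 1/RR.
PN = (3.62 − 1) / 3.62 = 2.62 / 3.62 ≈ 0.7238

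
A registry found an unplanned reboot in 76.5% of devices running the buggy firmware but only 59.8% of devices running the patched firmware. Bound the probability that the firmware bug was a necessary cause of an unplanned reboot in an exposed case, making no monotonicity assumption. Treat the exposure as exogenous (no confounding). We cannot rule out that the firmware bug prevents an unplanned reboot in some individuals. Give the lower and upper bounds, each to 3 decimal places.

p₁ = 0.765, p₀ = 0.598.
Under exogeneity alone the bounds on PN are max{0,(p₁−p₀)/p₁} ≤ PN ≤ min{1,(1−p₀)/p₁}.
  lower = (p₁ − p₀)/p₁ = 0.167 / 0.765 ≈ 0.2183
  upper = min{1, (1 − p₀)/p₁} = 0.402 / 0.765 ≈ 0.5255

0.218 ≤ PN ≤ 0.525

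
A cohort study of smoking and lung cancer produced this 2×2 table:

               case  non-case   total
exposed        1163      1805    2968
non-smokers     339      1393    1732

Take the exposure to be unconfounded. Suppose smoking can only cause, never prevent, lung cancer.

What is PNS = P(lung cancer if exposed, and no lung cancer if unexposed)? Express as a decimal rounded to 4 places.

p₁ = P(outcome | exposed) = 1163/2968 = 0.39185
p₀ = P(outcome | unexposed) = 339/1732 = 0.19573
Under exogeneity and monotonicity, PNS = p₁ − p₀.
PNS = 0.39185 − 0.19573 = 0.19612

PNS ≈ 0.1961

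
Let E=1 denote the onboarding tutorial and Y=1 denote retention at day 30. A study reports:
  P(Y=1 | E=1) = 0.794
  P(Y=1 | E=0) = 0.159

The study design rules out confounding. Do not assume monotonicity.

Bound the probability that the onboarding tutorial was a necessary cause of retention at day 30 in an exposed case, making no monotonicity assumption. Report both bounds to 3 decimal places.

0.800 ≤ PN ≤ 1.000

Let p₁ = 0.794, p₀ = 0.159.
Under exogeneity alone the bounds on PN are max{0,(p₁−p₀)/p₁} ≤ PN ≤ min{1,(1−p₀)/p₁}.
  lower = (p₁ − p₀)/p₁ = 0.635 / 0.794 ≈ 0.7997
  upper = min{1, (1 − p₀)/p₁} = 0.841 / 0.794 ≈ 1.0592 → capped at 1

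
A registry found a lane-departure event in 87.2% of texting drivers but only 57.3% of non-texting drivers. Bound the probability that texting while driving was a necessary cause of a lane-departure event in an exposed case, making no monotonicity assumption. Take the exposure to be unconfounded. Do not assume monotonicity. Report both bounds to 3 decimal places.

p₁ = 0.872, p₀ = 0.573.
Under exogeneity alone the bounds on PN are max{0,(p₁−p₀)/p₁} ≤ PN ≤ min{1,(1−p₀)/p₁}.
  lower = (p₁ − p₀)/p₁ = 0.299 / 0.872 ≈ 0.3429
  upper = min{1, (1 − p₀)/p₁} = 0.427 / 0.872 ≈ 0.4897

0.343 ≤ PN ≤ 0.490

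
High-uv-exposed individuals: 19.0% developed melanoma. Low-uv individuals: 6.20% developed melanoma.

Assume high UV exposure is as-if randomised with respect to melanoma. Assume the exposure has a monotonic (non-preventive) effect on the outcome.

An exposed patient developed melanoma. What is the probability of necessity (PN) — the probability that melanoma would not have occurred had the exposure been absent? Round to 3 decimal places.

PN ≈ 0.674

p₁ = 0.19, p₀ = 0.062.
Under exogeneity and monotonicity, PN = (p₁ − p₀) / p₁.
PN = (0.19 − 0.062) / 0.19 = 0.128 / 0.19 ≈ 0.6737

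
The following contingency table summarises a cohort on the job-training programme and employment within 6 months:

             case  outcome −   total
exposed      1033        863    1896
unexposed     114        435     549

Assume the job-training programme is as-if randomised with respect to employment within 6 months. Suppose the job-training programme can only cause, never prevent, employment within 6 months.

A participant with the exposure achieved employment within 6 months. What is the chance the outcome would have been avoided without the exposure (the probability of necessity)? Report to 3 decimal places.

p₁ = P(outcome | exposed) = 1033/1896 = 0.54483
p₀ = P(outcome | unexposed) = 114/549 = 0.20765
Under exogeneity and monotonicity, PN = (p₁ − p₀) / p₁.
PN = (0.54483 − 0.20765) / 0.54483 = 0.33718 / 0.54483 ≈ 0.6189

PN ≈ 0.619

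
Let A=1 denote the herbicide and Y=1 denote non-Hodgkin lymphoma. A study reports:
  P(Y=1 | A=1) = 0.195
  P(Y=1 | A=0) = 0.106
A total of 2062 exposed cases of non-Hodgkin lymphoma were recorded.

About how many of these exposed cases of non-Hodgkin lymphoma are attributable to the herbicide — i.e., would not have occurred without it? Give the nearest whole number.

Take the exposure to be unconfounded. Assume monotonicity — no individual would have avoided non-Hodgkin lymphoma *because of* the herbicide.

Let p₁ = 0.195, p₀ = 0.106.
PN = (p₁ − p₀)/p₁ = (0.195 − 0.106) / 0.195 ≈ 0.45641.
Attributable cases ≈ PN × (exposed cases) = 0.45641 × 2062 ≈ 941.12.

about 941 cases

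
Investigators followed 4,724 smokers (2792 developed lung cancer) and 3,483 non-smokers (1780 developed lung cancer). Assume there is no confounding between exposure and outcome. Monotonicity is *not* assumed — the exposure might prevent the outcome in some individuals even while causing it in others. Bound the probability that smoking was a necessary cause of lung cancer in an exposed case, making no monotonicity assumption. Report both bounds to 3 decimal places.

0.135 ≤ PN ≤ 0.827

p₁ = P(outcome | exposed) = 2792/4724 = 0.59102
p₀ = P(outcome | unexposed) = 1780/3483 = 0.51105
Under exogeneity alone the bounds on PN are max{0,(p₁−p₀)/p₁} ≤ PN ≤ min{1,(1−p₀)/p₁}.
  lower = (p₁ − p₀)/p₁ = 0.079971 / 0.59102 ≈ 0.1353
  upper = min{1, (1 − p₀)/p₁} = 0.48895 / 0.59102 ≈ 0.8273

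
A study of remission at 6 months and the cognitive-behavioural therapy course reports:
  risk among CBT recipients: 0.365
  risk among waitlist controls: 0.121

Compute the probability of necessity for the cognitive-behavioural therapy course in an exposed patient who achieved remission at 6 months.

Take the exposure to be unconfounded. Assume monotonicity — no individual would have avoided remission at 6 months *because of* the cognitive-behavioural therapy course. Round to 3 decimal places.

PN ≈ 0.668

Let p₁ = 0.365, p₀ = 0.121.
Under exogeneity and monotonicity, PN = (p₁ − p₀) / p₁.
PN = (0.365 − 0.121) / 0.365 = 0.244 / 0.365 ≈ 0.6685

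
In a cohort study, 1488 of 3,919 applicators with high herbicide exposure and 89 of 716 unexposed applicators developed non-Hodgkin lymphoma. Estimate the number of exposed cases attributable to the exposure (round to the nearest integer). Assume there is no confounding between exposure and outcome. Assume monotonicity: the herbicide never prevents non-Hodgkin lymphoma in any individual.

p₁ = P(outcome | exposed) = 1488/3919 = 0.37969
p₀ = P(outcome | unexposed) = 89/716 = 0.1243
PN = (p₁ − p₀)/p₁ = (0.37969 − 0.1243) / 0.37969 ≈ 0.67262.
Attributable cases ≈ PN × (exposed cases) = 0.67262 × 1488 ≈ 1000.86.

about 1001 cases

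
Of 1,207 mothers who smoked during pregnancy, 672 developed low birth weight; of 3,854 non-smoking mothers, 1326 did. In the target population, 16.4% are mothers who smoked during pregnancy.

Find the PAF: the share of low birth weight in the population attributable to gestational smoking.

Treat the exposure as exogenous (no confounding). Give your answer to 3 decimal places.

PAF ≈ 0.092

p₁ = P(outcome | exposed) = 672/1207 = 0.55675
p₀ = P(outcome | unexposed) = 1326/3854 = 0.34406
Overall risk P(Y=1) = π·p₁ + (1−π)·p₀ = 0.164×0.55675 + 0.836×0.34406 = 0.37894.
Under exogeneity, PAF = [P(Y=1) − p₀] / P(Y=1).
PAF = (0.37894 − 0.34406) / 0.37894 ≈ 0.0921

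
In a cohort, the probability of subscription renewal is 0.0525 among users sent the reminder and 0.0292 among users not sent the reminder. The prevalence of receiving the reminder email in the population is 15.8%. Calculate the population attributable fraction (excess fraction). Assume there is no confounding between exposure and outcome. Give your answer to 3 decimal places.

PAF ≈ 0.112

Let p₁ = 0.0525, p₀ = 0.0292.
Overall risk P(Y=1) = π·p₁ + (1−π)·p₀ = 0.158×0.0525 + 0.842×0.0292 = 0.032881.
Under exogeneity, PAF = [P(Y=1) − p₀] / P(Y=1).
PAF = (0.032881 − 0.0292) / 0.032881 ≈ 0.1120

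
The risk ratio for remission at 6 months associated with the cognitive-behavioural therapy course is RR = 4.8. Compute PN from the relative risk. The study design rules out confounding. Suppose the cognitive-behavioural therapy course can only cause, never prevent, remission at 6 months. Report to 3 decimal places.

PN ≈ 0.792

Under exogeneity and monotonicity, PN = (RR − 1) / RR = 1 − 1/RR.
PN = (4.8 − 1) / 4.8 = 3.8 / 4.8 ≈ 0.7917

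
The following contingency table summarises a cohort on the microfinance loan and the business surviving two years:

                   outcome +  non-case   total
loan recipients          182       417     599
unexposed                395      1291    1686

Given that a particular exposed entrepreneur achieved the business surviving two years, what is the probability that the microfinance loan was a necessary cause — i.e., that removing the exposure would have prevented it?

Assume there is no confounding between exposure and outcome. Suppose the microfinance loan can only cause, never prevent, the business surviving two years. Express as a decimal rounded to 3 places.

PN ≈ 0.229

p₁ = P(outcome | exposed) = 182/599 = 0.30384
p₀ = P(outcome | unexposed) = 395/1686 = 0.23428
Under exogeneity and monotonicity, PN = (p₁ − p₀) / p₁.
PN = (0.30384 − 0.23428) / 0.30384 = 0.069557 / 0.30384 ≈ 0.2289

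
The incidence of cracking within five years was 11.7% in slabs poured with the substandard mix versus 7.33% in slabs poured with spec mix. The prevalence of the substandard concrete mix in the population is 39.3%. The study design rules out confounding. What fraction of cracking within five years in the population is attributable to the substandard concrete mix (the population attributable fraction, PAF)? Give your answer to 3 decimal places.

p₁ = 0.117, p₀ = 0.0733.
Overall risk P(Y=1) = π·p₁ + (1−π)·p₀ = 0.393×0.117 + 0.607×0.0733 = 0.090474.
Under exogeneity, PAF = [P(Y=1) − p₀] / P(Y=1).
PAF = (0.090474 − 0.0733) / 0.090474 ≈ 0.1898

PAF ≈ 0.190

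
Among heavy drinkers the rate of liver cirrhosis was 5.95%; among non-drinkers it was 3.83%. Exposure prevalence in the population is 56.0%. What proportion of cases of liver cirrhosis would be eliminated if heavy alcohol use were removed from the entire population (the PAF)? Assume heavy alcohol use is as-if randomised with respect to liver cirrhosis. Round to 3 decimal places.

p₁ = 0.0595, p₀ = 0.0383.
Overall risk P(Y=1) = π·p₁ + (1−π)·p₀ = 0.56×0.0595 + 0.44×0.0383 = 0.050172.
Under exogeneity, PAF = [P(Y=1) − p₀] / P(Y=1).
PAF = (0.050172 − 0.0383) / 0.050172 ≈ 0.2366

PAF ≈ 0.237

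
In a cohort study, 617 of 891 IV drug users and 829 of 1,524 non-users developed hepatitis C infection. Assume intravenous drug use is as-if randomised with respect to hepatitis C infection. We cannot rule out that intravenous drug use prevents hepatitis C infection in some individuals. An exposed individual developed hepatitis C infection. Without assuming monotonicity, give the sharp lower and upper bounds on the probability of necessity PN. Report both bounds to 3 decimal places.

p₁ = P(outcome | exposed) = 617/891 = 0.69248
p₀ = P(outcome | unexposed) = 829/1524 = 0.54396
Under exogeneity alone the bounds on PN are max{0,(p₁−p₀)/p₁} ≤ PN ≤ min{1,(1−p₀)/p₁}.
  lower = (p₁ − p₀)/p₁ = 0.14852 / 0.69248 ≈ 0.2145
  upper = min{1, (1 − p₀)/p₁} = 0.45604 / 0.69248 ≈ 0.6586

0.214 ≤ PN ≤ 0.659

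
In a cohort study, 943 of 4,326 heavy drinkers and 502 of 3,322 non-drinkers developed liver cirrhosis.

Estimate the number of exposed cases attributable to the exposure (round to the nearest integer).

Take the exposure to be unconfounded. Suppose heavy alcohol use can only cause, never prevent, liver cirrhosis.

about 289 cases

p₁ = P(outcome | exposed) = 943/4326 = 0.21798
p₀ = P(outcome | unexposed) = 502/3322 = 0.15111
PN = (p₁ − p₀)/p₁ = (0.21798 − 0.15111) / 0.21798 ≈ 0.30677.
Attributable cases ≈ PN × (exposed cases) = 0.30677 × 943 ≈ 289.28.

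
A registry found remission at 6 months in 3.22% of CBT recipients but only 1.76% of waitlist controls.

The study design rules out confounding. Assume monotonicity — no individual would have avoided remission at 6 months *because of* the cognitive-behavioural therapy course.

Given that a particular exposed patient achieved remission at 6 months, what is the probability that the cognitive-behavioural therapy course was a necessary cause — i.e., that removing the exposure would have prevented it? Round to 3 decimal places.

PN ≈ 0.453

p₁ = 0.0322, p₀ = 0.0176.
Under exogeneity and monotonicity, PN = (p₁ − p₀) / p₁.
PN = (0.0322 − 0.0176) / 0.0322 = 0.0146 / 0.0322 ≈ 0.4534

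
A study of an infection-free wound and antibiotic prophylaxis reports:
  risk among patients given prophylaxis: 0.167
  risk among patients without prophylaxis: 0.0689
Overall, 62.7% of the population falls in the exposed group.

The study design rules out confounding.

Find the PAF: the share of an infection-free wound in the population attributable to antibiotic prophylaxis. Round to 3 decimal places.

PAF ≈ 0.472

Let p₁ = 0.167, p₀ = 0.0689.
Overall risk P(Y=1) = π·p₁ + (1−π)·p₀ = 0.627×0.167 + 0.373×0.0689 = 0.13041.
Under exogeneity, PAF = [P(Y=1) − p₀] / P(Y=1).
PAF = (0.13041 − 0.0689) / 0.13041 ≈ 0.4717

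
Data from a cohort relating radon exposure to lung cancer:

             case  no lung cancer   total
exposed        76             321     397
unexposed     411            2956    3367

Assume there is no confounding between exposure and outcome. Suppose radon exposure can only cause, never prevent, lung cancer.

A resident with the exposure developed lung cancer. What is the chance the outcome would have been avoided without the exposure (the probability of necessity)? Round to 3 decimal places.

p₁ = P(outcome | exposed) = 76/397 = 0.19144
p₀ = P(outcome | unexposed) = 411/3367 = 0.12207
Under exogeneity and monotonicity, PN = (p₁ − p₀) / p₁.
PN = (0.19144 − 0.12207) / 0.19144 = 0.069369 / 0.19144 ≈ 0.3624

PN ≈ 0.362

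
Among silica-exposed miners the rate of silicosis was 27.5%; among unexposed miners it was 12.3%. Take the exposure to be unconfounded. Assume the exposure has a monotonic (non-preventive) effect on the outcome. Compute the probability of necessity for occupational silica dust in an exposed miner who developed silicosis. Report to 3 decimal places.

p₁ = 0.275, p₀ = 0.123.
Under exogeneity and monotonicity, PN = (p₁ − p₀) / p₁.
PN = (0.275 − 0.123) / 0.275 = 0.152 / 0.275 ≈ 0.5527

PN ≈ 0.553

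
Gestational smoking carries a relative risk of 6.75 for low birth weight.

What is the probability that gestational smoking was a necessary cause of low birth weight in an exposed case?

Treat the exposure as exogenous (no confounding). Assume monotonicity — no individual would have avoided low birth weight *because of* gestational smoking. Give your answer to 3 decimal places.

Under exogeneity and monotonicity, PN = (RR − 1) / RR = 1 − 1/RR.
PN = (6.75 − 1) / 6.75 = 5.75 / 6.75 ≈ 0.8519

PN ≈ 0.852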